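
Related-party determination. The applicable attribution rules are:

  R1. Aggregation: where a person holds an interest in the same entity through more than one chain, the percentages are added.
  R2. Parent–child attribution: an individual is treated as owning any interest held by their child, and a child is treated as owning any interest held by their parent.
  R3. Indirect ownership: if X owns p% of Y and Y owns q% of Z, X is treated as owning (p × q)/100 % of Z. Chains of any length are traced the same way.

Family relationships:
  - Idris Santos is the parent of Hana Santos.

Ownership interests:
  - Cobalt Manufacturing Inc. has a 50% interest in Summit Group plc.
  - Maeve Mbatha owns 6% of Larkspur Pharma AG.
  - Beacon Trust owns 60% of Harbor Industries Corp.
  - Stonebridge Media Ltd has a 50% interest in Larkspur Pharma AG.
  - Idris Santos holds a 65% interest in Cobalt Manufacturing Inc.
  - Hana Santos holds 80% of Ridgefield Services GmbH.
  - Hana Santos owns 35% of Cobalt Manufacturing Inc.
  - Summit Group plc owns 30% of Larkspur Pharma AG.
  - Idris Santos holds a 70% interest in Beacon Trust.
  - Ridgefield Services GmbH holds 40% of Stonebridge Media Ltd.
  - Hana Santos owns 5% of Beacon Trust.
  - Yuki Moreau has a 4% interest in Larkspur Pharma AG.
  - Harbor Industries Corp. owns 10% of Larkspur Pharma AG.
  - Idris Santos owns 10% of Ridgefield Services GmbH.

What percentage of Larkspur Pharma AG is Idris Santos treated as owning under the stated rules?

By parent–child attribution (R2), Idris Santos is treated as also owning Hana Santos's interest in Beacon Trust, giving 70% + 5% = 75%.
By parent–child attribution (R2), Idris Santos is treated as also owning Hana Santos's interest in Cobalt Manufacturing Inc, giving 65% + 35% = 100%.
By parent–child attribution (R2), Idris Santos is treated as also owning Hana Santos's interest in Ridgefield Services GmbH, giving 10% + 80% = 90%.
Chain via Beacon Trust → Harbor Industries Corp. (R3): 75% × 60% × 10% = 4.5% of Larkspur Pharma AG.
Chain via Cobalt Manufacturing Inc. → Summit Group plc (R3): 100% × 50% × 30% = 15% of Larkspur Pharma AG.
Chain via Ridgefield Services GmbH → Stonebridge Media Ltd (R3): 90% × 40% × 50% = 18% of Larkspur Pharma AG.
Aggregating (R1): 4.5% + 15% + 18% = 37.5%.

37.5%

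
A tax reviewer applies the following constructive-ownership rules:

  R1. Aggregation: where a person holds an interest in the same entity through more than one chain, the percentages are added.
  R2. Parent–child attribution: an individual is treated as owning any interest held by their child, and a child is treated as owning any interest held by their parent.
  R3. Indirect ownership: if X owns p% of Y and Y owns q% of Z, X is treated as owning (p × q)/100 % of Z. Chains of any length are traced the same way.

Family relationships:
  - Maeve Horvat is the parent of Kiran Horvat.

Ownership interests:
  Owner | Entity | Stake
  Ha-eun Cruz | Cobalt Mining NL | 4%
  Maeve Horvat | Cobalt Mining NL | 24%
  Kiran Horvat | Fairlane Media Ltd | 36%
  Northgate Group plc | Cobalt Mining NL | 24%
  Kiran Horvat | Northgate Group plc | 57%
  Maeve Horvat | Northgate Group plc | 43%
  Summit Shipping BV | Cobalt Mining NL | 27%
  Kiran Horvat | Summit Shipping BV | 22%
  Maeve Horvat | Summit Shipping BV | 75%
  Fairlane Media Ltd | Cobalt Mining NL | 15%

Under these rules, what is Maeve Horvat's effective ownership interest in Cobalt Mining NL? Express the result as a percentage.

By parent–child attribution (R2), Maeve Horvat is treated as also owning Kiran Horvat's interest in Summit Shipping BV, giving 75% + 22% = 97%.
By parent–child attribution (R2), Maeve Horvat is treated as also owning Kiran Horvat's interest in Northgate Group plc, giving 43% + 57% = 100%.
By parent–child attribution (R2), Maeve Horvat is treated as owning Kiran Horvat's 36% interest in Fairlane Media Ltd.
Chain via Summit Shipping BV (R3): 97% × 27% = 26.19% of Cobalt Mining NL.
Chain via Northgate Group plc (R3): 100% × 24% = 24% of Cobalt Mining NL.
Direct interest in Cobalt Mining NL: 24%.
Chain via Fairlane Media Ltd (R3): 36% × 15% = 5.4% of Cobalt Mining NL.
Aggregating (R1): 26.19% + 24% + 24% + 5.4% = 79.59%.

79.59%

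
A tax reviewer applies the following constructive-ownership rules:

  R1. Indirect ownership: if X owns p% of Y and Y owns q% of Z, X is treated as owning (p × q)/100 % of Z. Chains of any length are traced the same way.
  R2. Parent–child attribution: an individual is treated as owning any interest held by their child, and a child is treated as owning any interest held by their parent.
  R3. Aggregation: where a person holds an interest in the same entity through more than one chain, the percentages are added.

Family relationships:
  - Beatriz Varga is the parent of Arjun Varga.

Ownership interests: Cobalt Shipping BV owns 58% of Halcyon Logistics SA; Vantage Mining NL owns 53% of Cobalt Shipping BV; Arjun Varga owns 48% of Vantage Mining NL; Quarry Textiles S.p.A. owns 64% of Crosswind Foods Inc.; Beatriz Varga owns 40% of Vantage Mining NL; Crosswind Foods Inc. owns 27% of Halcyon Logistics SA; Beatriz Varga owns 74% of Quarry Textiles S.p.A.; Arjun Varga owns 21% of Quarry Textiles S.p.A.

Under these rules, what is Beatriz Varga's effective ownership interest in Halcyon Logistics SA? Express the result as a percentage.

43.4672%

By parent–child attribution (R2), Beatriz Varga is treated as also owning Arjun Varga's interest in Quarry Textiles S.p.A, giving 74% + 21% = 95%.
By parent–child attribution (R2), Beatriz Varga is treated as also owning Arjun Varga's interest in Vantage Mining NL, giving 40% + 48% = 88%.
Chain via Quarry Textiles S.p.A. → Crosswind Foods Inc. (R1): 95% × 64% × 27% = 16.416% of Halcyon Logistics SA.
Chain via Vantage Mining NL → Cobalt Shipping BV (R1): 88% × 53% × 58% = 27.0512% of Halcyon Logistics SA.
Aggregating (R3): 16.416% + 27.0512% = 43.4672%.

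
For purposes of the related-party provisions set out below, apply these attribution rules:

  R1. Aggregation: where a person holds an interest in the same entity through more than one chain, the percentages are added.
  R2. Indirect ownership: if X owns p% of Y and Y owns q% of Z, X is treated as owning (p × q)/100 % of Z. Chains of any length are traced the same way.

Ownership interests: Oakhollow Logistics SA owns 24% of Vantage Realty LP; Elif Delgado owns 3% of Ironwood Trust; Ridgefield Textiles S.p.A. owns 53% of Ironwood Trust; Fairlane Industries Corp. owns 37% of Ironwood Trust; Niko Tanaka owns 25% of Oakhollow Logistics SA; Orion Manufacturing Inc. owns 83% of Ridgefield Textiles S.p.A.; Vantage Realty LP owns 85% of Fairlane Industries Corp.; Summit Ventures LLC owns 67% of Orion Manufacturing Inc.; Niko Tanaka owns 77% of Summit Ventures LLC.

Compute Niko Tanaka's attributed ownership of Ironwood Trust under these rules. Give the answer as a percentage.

Chain via Oakhollow Logistics SA → Vantage Realty LP → Fairlane Industries Corp. (R2): 25% × 24% × 85% × 37% = 1.887% of Ironwood Trust.
Chain via Summit Ventures LLC → Orion Manufacturing Inc. → Ridgefield Textiles S.p.A. (R2): 77% × 67% × 83% × 53% = 22.694441% of Ironwood Trust.
Aggregating (R1): 1.887% + 22.694441% = 24.581441%.

24.581441%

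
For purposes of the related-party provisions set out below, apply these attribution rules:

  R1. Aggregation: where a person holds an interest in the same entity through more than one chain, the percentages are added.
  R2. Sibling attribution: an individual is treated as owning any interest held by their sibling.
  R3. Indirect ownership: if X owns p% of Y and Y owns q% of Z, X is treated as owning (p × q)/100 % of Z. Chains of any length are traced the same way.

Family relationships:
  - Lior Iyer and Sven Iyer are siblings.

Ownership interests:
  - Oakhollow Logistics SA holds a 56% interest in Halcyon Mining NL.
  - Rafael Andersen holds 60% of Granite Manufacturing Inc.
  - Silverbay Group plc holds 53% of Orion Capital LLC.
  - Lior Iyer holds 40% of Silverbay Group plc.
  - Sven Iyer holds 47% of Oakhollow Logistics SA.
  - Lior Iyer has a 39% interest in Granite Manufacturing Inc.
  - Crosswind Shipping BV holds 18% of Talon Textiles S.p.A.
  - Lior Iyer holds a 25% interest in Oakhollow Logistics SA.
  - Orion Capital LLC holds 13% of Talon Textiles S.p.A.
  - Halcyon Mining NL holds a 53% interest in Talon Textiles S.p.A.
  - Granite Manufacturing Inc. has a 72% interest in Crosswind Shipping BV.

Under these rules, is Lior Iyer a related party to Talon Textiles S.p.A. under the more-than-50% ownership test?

No

By sibling attribution (R2), Lior Iyer is treated as also owning Sven Iyer's interest in Oakhollow Logistics SA, giving 25% + 47% = 72%.
Chain via Silverbay Group plc → Orion Capital LLC (R3): 40% × 53% × 13% = 2.756% of Talon Textiles S.p.A.
Chain via Granite Manufacturing Inc. → Crosswind Shipping BV (R3): 39% × 72% × 18% = 5.0544% of Talon Textiles S.p.A.
Chain via Oakhollow Logistics SA → Halcyon Mining NL (R3): 72% × 56% × 53% = 21.3696% of Talon Textiles S.p.A.
Aggregating (R1): 2.756% + 5.0544% + 21.3696% = 29.18%.
29.18% does not exceed the 50% threshold, so Lior is not a related party to Talon Textiles S.p.A.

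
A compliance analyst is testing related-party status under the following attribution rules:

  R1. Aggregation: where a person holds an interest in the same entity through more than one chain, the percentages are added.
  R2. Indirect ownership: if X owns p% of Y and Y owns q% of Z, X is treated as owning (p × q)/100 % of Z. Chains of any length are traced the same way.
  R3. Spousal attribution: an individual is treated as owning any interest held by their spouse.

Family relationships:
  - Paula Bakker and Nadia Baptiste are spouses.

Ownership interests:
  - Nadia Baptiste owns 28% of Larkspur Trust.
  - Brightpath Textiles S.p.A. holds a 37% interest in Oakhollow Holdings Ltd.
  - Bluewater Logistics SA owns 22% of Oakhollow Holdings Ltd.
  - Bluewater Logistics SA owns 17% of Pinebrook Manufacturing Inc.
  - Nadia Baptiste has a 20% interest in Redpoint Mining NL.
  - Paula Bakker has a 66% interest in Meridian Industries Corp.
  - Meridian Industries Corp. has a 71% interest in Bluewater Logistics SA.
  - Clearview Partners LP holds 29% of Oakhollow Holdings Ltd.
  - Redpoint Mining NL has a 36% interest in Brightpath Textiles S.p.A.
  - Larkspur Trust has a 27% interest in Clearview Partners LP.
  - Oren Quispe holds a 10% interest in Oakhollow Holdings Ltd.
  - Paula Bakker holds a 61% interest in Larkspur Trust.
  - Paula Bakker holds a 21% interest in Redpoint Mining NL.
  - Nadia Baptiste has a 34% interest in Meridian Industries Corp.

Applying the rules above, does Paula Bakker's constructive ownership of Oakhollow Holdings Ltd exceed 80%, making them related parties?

No

By spousal attribution (R3), Paula Bakker is treated as also owning Nadia Baptiste's interest in Meridian Industries Corp, giving 66% + 34% = 100%.
By spousal attribution (R3), Paula Bakker is treated as also owning Nadia Baptiste's interest in Larkspur Trust, giving 61% + 28% = 89%.
By spousal attribution (R3), Paula Bakker is treated as also owning Nadia Baptiste's interest in Redpoint Mining NL, giving 21% + 20% = 41%.
Chain via Meridian Industries Corp. → Bluewater Logistics SA (R2): 100% × 71% × 22% = 15.62% of Oakhollow Holdings Ltd.
Chain via Larkspur Trust → Clearview Partners LP (R2): 89% × 27% × 29% = 6.9687% of Oakhollow Holdings Ltd.
Chain via Redpoint Mining NL → Brightpath Textiles S.p.A. (R2): 41% × 36% × 37% = 5.4612% of Oakhollow Holdings Ltd.
Aggregating (R1): 15.62% + 6.9687% + 5.4612% = 28.0499%.
28.0499% does not exceed the 80% threshold, so Paula is not a related party to Oakhollow Holdings Ltd.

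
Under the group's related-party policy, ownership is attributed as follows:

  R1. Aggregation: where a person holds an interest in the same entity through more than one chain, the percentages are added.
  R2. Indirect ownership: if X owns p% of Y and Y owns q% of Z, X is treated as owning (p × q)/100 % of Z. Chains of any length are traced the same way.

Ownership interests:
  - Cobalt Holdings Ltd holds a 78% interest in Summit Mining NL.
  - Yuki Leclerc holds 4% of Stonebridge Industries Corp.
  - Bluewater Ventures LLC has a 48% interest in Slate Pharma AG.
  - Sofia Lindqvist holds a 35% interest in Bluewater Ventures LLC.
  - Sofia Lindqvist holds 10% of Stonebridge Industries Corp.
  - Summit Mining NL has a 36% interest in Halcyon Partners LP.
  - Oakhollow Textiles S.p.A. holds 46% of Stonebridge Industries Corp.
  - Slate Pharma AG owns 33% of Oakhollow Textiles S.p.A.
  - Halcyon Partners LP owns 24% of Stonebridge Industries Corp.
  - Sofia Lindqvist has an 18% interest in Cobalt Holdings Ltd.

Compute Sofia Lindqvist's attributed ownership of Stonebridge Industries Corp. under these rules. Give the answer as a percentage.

13.763296%

Chain via Bluewater Ventures LLC → Slate Pharma AG → Oakhollow Textiles S.p.A. (R2): 35% × 48% × 33% × 46% = 2.55024% of Stonebridge Industries Corp.
Chain via Cobalt Holdings Ltd → Summit Mining NL → Halcyon Partners LP (R2): 18% × 78% × 36% × 24% = 1.213056% of Stonebridge Industries Corp.
Direct interest in Stonebridge Industries Corp: 10%.
Aggregating (R1): 2.55024% + 1.213056% + 10% = 13.763296%.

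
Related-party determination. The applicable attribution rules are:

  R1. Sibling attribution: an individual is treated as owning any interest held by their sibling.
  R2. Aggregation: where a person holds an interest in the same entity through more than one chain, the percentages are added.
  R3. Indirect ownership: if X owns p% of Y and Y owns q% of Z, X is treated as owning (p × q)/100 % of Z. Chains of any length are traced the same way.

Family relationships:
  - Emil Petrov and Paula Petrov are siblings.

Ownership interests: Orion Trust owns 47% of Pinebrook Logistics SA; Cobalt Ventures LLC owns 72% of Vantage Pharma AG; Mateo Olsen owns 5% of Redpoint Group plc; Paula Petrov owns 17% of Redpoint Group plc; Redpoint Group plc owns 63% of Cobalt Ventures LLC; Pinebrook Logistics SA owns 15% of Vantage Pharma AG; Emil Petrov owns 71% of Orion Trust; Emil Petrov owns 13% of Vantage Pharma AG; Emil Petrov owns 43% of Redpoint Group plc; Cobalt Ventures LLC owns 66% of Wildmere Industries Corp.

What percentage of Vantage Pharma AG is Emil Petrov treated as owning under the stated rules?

45.2215%

By sibling attribution (R1), Emil Petrov is treated as also owning Paula Petrov's interest in Redpoint Group plc, giving 43% + 17% = 60%.
Chain via Orion Trust → Pinebrook Logistics SA (R3): 71% × 47% × 15% = 5.0055% of Vantage Pharma AG.
Chain via Redpoint Group plc → Cobalt Ventures LLC (R3): 60% × 63% × 72% = 27.216% of Vantage Pharma AG.
Direct interest in Vantage Pharma AG: 13%.
Aggregating (R2): 5.0055% + 27.216% + 13% = 45.2215%.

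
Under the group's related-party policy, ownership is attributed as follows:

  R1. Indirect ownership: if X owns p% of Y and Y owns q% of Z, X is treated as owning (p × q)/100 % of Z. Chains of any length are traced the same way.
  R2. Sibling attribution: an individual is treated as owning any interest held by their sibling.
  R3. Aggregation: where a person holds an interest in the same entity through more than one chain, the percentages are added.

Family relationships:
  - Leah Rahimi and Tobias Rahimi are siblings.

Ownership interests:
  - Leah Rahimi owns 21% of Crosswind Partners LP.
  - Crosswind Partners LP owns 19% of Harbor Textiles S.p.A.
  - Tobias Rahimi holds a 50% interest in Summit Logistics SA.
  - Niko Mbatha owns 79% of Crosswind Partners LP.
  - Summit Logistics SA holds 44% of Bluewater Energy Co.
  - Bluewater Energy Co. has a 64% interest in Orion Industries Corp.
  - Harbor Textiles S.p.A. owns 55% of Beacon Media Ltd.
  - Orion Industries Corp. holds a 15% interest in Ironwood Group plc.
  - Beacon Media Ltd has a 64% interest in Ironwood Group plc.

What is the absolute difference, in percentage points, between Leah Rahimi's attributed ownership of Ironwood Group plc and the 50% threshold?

46.48352

By sibling attribution (R2), Leah Rahimi is treated as owning Tobias Rahimi's 50% interest in Summit Logistics SA.
Chain via Crosswind Partners LP → Harbor Textiles S.p.A. → Beacon Media Ltd (R1): 21% × 19% × 55% × 64% = 1.40448% of Ironwood Group plc.
Chain via Summit Logistics SA → Bluewater Energy Co. → Orion Industries Corp. (R1): 50% × 44% × 64% × 15% = 2.112% of Ironwood Group plc.
Aggregating (R3): 1.40448% + 2.112% = 3.51648%.
3.51648% falls short of the 50% threshold by 46.48352 percentage points.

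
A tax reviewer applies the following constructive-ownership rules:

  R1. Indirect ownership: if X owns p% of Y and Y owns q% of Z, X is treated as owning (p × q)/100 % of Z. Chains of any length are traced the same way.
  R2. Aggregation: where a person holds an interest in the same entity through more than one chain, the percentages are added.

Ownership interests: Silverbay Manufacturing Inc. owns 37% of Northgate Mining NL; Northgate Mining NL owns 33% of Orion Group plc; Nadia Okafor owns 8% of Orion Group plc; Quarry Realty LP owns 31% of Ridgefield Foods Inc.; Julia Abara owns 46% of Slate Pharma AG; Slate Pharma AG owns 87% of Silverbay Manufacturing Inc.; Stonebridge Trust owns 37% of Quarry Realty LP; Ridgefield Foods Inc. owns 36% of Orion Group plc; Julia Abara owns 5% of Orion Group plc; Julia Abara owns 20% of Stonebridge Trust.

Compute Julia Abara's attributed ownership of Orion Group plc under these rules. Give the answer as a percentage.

10.712282%

Chain via Slate Pharma AG → Silverbay Manufacturing Inc. → Northgate Mining NL (R1): 46% × 87% × 37% × 33% = 4.886442% of Orion Group plc.
Chain via Stonebridge Trust → Quarry Realty LP → Ridgefield Foods Inc. (R1): 20% × 37% × 31% × 36% = 0.82584% of Orion Group plc.
Direct interest in Orion Group plc: 5%.
Aggregating (R2): 4.886442% + 0.82584% + 5% = 10.712282%.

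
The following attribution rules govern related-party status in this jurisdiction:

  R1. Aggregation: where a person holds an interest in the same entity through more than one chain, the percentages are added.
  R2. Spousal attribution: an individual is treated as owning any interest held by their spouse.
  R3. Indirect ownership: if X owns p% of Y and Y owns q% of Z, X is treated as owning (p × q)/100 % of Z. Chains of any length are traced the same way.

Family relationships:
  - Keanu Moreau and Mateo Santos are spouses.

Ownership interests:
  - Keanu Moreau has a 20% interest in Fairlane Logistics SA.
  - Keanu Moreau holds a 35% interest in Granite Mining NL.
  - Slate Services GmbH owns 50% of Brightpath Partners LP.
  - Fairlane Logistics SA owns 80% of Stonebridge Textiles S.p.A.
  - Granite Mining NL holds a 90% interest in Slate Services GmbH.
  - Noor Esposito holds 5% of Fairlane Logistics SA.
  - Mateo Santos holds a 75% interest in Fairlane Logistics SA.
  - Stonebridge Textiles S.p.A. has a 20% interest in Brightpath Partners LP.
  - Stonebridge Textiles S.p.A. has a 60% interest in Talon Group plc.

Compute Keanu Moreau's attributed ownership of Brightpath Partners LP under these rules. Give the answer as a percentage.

By spousal attribution (R2), Keanu Moreau is treated as also owning Mateo Santos's interest in Fairlane Logistics SA, giving 20% + 75% = 95%.
Chain via Fairlane Logistics SA → Stonebridge Textiles S.p.A. (R3): 95% × 80% × 20% = 15.2% of Brightpath Partners LP.
Chain via Granite Mining NL → Slate Services GmbH (R3): 35% × 90% × 50% = 15.75% of Brightpath Partners LP.
Aggregating (R1): 15.2% + 15.75% = 30.95%.

30.95%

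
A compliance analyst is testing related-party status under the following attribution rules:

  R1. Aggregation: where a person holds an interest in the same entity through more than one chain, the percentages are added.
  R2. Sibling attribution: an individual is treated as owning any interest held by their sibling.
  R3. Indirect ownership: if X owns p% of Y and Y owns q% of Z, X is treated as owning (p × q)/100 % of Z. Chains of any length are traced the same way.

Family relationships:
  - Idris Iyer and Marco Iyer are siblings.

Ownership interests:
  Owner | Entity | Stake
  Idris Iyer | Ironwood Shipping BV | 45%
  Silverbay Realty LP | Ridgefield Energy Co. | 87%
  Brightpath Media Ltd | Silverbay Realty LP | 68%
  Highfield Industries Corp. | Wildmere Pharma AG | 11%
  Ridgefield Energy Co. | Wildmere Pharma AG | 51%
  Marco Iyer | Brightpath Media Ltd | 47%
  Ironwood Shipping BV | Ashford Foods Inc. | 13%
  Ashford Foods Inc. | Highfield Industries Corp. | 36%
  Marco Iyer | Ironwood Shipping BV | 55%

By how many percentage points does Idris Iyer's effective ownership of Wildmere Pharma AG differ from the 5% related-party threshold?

9.695452

By sibling attribution (R2), Idris Iyer is treated as also owning Marco Iyer's interest in Ironwood Shipping BV, giving 45% + 55% = 100%.
By sibling attribution (R2), Idris Iyer is treated as owning Marco Iyer's 47% interest in Brightpath Media Ltd.
Chain via Ironwood Shipping BV → Ashford Foods Inc. → Highfield Industries Corp. (R3): 100% × 13% × 36% × 11% = 0.5148% of Wildmere Pharma AG.
Chain via Brightpath Media Ltd → Silverbay Realty LP → Ridgefield Energy Co. (R3): 47% × 68% × 87% × 51% = 14.180652% of Wildmere Pharma AG.
Aggregating (R1): 0.5148% + 14.180652% = 14.695452%.
14.695452% exceeds the 5% threshold by 9.695452 percentage points.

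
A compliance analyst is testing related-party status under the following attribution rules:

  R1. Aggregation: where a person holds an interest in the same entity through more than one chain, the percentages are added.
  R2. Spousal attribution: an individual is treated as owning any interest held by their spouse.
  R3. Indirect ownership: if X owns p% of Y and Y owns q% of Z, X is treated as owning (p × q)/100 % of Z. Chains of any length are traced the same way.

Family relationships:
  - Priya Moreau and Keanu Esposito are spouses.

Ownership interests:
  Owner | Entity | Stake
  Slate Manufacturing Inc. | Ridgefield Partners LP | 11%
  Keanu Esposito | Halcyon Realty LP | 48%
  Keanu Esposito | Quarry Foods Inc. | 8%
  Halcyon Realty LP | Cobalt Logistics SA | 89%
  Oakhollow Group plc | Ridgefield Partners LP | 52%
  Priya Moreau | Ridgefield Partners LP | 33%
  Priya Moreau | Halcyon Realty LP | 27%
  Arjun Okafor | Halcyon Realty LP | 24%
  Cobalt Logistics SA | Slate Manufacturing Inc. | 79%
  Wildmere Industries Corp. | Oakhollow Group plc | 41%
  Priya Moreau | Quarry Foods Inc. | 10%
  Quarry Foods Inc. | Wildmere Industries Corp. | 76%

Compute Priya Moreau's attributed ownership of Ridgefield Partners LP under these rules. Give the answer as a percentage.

41.717151%

By spousal attribution (R2), Priya Moreau is treated as also owning Keanu Esposito's interest in Quarry Foods Inc, giving 10% + 8% = 18%.
By spousal attribution (R2), Priya Moreau is treated as also owning Keanu Esposito's interest in Halcyon Realty LP, giving 27% + 48% = 75%.
Chain via Quarry Foods Inc. → Wildmere Industries Corp. → Oakhollow Group plc (R3): 18% × 76% × 41% × 52% = 2.916576% of Ridgefield Partners LP.
Chain via Halcyon Realty LP → Cobalt Logistics SA → Slate Manufacturing Inc. (R3): 75% × 89% × 79% × 11% = 5.800575% of Ridgefield Partners LP.
Direct interest in Ridgefield Partners LP: 33%.
Aggregating (R1): 2.916576% + 5.800575% + 33% = 41.717151%.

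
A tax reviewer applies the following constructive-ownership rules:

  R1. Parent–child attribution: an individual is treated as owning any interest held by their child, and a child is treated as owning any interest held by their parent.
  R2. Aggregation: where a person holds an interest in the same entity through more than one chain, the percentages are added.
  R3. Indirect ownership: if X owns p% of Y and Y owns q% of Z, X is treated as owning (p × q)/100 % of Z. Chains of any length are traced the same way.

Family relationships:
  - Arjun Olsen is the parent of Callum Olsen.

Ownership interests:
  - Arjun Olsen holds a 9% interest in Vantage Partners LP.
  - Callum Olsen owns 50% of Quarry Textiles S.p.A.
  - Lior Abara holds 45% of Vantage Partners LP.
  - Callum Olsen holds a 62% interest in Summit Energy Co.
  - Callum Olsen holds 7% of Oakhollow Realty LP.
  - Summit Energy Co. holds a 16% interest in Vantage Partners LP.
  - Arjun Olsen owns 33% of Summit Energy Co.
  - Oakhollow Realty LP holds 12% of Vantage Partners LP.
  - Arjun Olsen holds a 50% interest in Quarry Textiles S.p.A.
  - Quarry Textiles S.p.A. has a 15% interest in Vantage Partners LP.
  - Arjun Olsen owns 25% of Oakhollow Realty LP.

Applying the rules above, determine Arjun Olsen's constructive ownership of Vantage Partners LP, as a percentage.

43.04%

By parent–child attribution (R1), Arjun Olsen is treated as also owning Callum Olsen's interest in Quarry Textiles S.p.A, giving 50% + 50% = 100%.
By parent–child attribution (R1), Arjun Olsen is treated as also owning Callum Olsen's interest in Summit Energy Co, giving 33% + 62% = 95%.
By parent–child attribution (R1), Arjun Olsen is treated as also owning Callum Olsen's interest in Oakhollow Realty LP, giving 25% + 7% = 32%.
Chain via Quarry Textiles S.p.A. (R3): 100% × 15% = 15% of Vantage Partners LP.
Chain via Summit Energy Co. (R3): 95% × 16% = 15.2% of Vantage Partners LP.
Chain via Oakhollow Realty LP (R3): 32% × 12% = 3.84% of Vantage Partners LP.
Direct interest in Vantage Partners LP: 9%.
Aggregating (R2): 15% + 15.2% + 3.84% + 9% = 43.04%.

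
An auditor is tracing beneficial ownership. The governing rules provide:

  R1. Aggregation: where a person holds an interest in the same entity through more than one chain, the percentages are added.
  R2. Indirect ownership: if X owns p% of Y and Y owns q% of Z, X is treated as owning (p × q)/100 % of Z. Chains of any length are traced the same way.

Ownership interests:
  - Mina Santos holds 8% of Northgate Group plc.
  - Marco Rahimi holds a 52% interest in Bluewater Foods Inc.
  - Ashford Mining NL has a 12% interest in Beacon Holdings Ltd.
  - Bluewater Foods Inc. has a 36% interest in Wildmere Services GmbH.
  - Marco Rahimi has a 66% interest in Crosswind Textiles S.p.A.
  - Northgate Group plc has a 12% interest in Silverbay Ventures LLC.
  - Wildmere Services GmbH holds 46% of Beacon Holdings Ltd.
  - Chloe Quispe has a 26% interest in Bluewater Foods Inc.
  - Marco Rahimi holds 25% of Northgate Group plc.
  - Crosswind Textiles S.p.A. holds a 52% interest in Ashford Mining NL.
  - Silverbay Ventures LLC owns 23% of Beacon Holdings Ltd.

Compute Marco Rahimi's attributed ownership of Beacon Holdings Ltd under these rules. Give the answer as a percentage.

Chain via Bluewater Foods Inc. → Wildmere Services GmbH (R2): 52% × 36% × 46% = 8.6112% of Beacon Holdings Ltd.
Chain via Crosswind Textiles S.p.A. → Ashford Mining NL (R2): 66% × 52% × 12% = 4.1184% of Beacon Holdings Ltd.
Chain via Northgate Group plc → Silverbay Ventures LLC (R2): 25% × 12% × 23% = 0.69% of Beacon Holdings Ltd.
Aggregating (R1): 8.6112% + 4.1184% + 0.69% = 13.4196%.

13.4196%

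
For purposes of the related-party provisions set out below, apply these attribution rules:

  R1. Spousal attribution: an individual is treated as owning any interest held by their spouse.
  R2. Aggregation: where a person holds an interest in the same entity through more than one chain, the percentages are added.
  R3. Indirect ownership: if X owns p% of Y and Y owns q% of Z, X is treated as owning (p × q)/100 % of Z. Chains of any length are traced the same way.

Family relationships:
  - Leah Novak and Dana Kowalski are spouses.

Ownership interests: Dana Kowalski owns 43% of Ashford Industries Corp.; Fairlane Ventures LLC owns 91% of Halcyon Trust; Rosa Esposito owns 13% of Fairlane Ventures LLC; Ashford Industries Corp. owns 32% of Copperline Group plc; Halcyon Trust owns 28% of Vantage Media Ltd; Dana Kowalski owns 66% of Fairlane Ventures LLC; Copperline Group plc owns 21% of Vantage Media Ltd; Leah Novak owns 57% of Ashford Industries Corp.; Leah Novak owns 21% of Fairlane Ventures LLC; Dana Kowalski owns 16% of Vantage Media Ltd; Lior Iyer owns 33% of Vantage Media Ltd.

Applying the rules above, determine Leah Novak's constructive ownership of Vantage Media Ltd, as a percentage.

By spousal attribution (R1), Leah Novak is treated as also owning Dana Kowalski's interest in Fairlane Ventures LLC, giving 21% + 66% = 87%.
By spousal attribution (R1), Leah Novak is treated as also owning Dana Kowalski's interest in Ashford Industries Corp, giving 57% + 43% = 100%.
By spousal attribution (R1), Leah Novak is treated as owning Dana Kowalski's 16% interest in Vantage Media Ltd.
Chain via Fairlane Ventures LLC → Halcyon Trust (R3): 87% × 91% × 28% = 22.1676% of Vantage Media Ltd.
Chain via Ashford Industries Corp. → Copperline Group plc (R3): 100% × 32% × 21% = 6.72% of Vantage Media Ltd.
Direct interest in Vantage Media Ltd: 16%.
Aggregating (R2): 22.1676% + 6.72% + 16% = 44.8876%.

44.8876%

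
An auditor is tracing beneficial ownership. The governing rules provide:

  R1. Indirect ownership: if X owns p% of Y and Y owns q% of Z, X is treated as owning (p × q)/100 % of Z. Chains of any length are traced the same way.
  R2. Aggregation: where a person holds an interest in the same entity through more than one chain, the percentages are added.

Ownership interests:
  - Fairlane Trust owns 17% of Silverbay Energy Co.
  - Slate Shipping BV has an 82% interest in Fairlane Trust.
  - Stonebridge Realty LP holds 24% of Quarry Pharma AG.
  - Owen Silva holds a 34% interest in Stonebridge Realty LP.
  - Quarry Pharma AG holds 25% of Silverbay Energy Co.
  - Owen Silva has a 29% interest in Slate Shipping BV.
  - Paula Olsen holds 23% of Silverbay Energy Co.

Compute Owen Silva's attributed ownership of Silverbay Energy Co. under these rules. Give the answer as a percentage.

6.0826%

Chain via Stonebridge Realty LP → Quarry Pharma AG (R1): 34% × 24% × 25% = 2.04% of Silverbay Energy Co.
Chain via Slate Shipping BV → Fairlane Trust (R1): 29% × 82% × 17% = 4.0426% of Silverbay Energy Co.
Aggregating (R2): 2.04% + 4.0426% = 6.0826%.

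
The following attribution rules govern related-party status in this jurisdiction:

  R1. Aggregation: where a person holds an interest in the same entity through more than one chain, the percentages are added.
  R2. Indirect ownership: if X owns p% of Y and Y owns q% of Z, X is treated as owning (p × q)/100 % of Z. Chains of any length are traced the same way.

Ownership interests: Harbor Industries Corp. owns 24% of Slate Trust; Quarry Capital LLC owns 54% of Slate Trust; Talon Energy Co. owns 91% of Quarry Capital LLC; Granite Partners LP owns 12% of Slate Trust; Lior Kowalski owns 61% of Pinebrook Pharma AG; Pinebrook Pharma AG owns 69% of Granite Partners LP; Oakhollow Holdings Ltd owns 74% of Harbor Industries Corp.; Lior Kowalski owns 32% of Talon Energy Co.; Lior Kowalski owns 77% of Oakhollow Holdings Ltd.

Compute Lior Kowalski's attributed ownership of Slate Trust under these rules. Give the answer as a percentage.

Chain via Oakhollow Holdings Ltd → Harbor Industries Corp. (R2): 77% × 74% × 24% = 13.6752% of Slate Trust.
Chain via Pinebrook Pharma AG → Granite Partners LP (R2): 61% × 69% × 12% = 5.0508% of Slate Trust.
Chain via Talon Energy Co. → Quarry Capital LLC (R2): 32% × 91% × 54% = 15.7248% of Slate Trust.
Aggregating (R1): 13.6752% + 5.0508% + 15.7248% = 34.4508%.

34.4508%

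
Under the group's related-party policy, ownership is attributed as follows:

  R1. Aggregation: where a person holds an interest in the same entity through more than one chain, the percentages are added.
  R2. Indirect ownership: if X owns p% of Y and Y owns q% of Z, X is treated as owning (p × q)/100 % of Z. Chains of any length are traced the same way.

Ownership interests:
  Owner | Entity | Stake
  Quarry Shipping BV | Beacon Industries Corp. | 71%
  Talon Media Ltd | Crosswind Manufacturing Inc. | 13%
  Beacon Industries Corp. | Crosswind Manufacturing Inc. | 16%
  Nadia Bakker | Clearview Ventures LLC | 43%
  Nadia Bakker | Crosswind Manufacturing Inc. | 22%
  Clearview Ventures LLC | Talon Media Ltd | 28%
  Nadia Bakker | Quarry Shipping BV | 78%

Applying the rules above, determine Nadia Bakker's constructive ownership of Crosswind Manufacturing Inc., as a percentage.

Chain via Quarry Shipping BV → Beacon Industries Corp. (R2): 78% × 71% × 16% = 8.8608% of Crosswind Manufacturing Inc.
Chain via Clearview Ventures LLC → Talon Media Ltd (R2): 43% × 28% × 13% = 1.5652% of Crosswind Manufacturing Inc.
Direct interest in Crosswind Manufacturing Inc: 22%.
Aggregating (R1): 8.8608% + 1.5652% + 22% = 32.426%.

32.426%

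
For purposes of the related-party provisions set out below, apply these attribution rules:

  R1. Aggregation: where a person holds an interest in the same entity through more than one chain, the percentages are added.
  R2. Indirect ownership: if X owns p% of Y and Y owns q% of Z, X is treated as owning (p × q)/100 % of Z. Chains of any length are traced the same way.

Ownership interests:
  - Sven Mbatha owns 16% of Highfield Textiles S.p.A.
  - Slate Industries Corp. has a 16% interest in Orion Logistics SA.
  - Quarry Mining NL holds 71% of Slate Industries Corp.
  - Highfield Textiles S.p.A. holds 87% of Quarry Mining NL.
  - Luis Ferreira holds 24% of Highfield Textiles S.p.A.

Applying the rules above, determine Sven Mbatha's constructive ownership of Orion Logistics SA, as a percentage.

Chain via Highfield Textiles S.p.A. → Quarry Mining NL → Slate Industries Corp. (R2): 16% × 87% × 71% × 16% = 1.581312% of Orion Logistics SA.

1.581312%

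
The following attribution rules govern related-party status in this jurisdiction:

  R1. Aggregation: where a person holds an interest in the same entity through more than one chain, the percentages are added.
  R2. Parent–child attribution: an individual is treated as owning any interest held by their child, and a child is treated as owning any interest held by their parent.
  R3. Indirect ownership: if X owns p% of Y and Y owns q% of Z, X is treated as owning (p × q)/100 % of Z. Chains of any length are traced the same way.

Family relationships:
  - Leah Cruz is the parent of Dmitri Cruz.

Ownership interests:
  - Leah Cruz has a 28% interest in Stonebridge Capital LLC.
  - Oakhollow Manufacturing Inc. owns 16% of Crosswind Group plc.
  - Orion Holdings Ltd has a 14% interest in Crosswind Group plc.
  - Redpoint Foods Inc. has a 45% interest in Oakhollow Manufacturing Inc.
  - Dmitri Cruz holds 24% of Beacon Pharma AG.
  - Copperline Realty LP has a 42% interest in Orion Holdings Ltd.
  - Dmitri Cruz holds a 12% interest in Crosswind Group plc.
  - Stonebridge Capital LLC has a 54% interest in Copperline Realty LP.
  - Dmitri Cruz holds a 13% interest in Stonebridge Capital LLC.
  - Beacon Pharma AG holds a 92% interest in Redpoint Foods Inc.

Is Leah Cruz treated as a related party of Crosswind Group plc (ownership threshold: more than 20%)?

No

By parent–child attribution (R2), Leah Cruz is treated as also owning Dmitri Cruz's interest in Stonebridge Capital LLC, giving 28% + 13% = 41%.
By parent–child attribution (R2), Leah Cruz is treated as owning Dmitri Cruz's 24% interest in Beacon Pharma AG.
By parent–child attribution (R2), Leah Cruz is treated as owning Dmitri Cruz's 12% interest in Crosswind Group plc.
Chain via Stonebridge Capital LLC → Copperline Realty LP → Orion Holdings Ltd (R3): 41% × 54% × 42% × 14% = 1.301832% of Crosswind Group plc.
Chain via Beacon Pharma AG → Redpoint Foods Inc. → Oakhollow Manufacturing Inc. (R3): 24% × 92% × 45% × 16% = 1.58976% of Crosswind Group plc.
Direct interest in Crosswind Group plc: 12%.
Aggregating (R1): 1.301832% + 1.58976% + 12% = 14.891592%.
14.891592% does not exceed the 20% threshold, so Leah is not a related party to Crosswind Group plc.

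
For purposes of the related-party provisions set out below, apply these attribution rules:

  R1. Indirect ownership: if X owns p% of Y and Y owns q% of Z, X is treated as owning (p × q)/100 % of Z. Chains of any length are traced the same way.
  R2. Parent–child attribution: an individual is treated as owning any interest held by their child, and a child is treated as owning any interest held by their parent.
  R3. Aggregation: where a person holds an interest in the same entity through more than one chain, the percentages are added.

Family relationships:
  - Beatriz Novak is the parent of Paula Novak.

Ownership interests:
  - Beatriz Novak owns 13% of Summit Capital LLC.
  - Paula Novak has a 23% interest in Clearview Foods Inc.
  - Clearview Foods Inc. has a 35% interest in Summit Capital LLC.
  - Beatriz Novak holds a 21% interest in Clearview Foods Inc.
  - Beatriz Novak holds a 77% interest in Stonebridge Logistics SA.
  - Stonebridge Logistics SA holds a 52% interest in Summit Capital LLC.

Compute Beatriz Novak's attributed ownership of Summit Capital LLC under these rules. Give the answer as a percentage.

68.44%

By parent–child attribution (R2), Beatriz Novak is treated as also owning Paula Novak's interest in Clearview Foods Inc, giving 21% + 23% = 44%.
Chain via Stonebridge Logistics SA (R1): 77% × 52% = 40.04% of Summit Capital LLC.
Chain via Clearview Foods Inc. (R1): 44% × 35% = 15.4% of Summit Capital LLC.
Direct interest in Summit Capital LLC: 13%.
Aggregating (R3): 40.04% + 15.4% + 13% = 68.44%.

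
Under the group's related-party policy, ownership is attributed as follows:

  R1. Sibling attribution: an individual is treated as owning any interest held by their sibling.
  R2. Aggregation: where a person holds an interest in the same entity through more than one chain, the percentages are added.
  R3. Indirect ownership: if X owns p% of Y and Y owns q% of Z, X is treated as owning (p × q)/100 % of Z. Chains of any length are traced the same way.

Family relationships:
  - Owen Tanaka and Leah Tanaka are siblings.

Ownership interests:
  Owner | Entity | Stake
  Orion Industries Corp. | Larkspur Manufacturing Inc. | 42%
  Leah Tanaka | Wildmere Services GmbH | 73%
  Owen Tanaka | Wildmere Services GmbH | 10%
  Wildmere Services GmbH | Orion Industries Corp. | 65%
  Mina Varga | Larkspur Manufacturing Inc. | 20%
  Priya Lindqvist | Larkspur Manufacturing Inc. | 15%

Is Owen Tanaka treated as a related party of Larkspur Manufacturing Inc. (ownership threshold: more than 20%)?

By sibling attribution (R1), Owen Tanaka is treated as also owning Leah Tanaka's interest in Wildmere Services GmbH, giving 10% + 73% = 83%.
Chain via Wildmere Services GmbH → Orion Industries Corp. (R3): 83% × 65% × 42% = 22.659% of Larkspur Manufacturing Inc.
22.659% exceeds the 20% threshold, so Owen is a related party to Larkspur Manufacturing Inc.

Yes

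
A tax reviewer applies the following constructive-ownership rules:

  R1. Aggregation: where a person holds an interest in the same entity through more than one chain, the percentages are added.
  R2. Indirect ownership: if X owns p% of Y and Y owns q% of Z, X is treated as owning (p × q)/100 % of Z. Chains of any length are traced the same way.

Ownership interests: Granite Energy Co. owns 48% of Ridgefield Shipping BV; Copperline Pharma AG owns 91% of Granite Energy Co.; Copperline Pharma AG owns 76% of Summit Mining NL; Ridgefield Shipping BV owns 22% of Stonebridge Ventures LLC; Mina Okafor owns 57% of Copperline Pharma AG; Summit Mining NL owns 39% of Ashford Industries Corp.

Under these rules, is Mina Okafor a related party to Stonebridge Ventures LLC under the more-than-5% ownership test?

Chain via Copperline Pharma AG → Granite Energy Co. → Ridgefield Shipping BV (R2): 57% × 91% × 48% × 22% = 5.477472% of Stonebridge Ventures LLC.
5.477472% exceeds the 5% threshold, so Mina is a related party to Stonebridge Ventures LLC.

Yes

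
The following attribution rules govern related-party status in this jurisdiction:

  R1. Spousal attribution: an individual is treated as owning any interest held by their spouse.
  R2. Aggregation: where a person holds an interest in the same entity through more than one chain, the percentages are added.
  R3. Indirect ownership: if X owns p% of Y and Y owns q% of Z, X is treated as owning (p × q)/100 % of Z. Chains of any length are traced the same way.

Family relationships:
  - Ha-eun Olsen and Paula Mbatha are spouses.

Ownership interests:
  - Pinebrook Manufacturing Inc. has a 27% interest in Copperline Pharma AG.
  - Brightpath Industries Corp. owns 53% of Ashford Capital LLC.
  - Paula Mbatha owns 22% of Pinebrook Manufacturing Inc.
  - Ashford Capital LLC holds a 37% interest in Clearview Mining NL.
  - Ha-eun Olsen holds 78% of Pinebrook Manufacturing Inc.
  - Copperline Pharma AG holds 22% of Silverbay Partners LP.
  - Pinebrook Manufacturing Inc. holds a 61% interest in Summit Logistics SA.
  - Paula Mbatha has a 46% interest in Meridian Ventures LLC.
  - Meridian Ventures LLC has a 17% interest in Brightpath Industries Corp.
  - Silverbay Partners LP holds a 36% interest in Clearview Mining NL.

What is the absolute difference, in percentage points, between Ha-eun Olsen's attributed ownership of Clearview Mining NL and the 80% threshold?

By spousal attribution (R1), Ha-eun Olsen is treated as also owning Paula Mbatha's interest in Pinebrook Manufacturing Inc, giving 78% + 22% = 100%.
By spousal attribution (R1), Ha-eun Olsen is treated as owning Paula Mbatha's 46% interest in Meridian Ventures LLC.
Chain via Pinebrook Manufacturing Inc. → Copperline Pharma AG → Silverbay Partners LP (R3): 100% × 27% × 22% × 36% = 2.1384% of Clearview Mining NL.
Chain via Meridian Ventures LLC → Brightpath Industries Corp. → Ashford Capital LLC (R3): 46% × 17% × 53% × 37% = 1.533502% of Clearview Mining NL.
Aggregating (R2): 2.1384% + 1.533502% = 3.671902%.
3.671902% falls short of the 80% threshold by 76.328098 percentage points.

76.328098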